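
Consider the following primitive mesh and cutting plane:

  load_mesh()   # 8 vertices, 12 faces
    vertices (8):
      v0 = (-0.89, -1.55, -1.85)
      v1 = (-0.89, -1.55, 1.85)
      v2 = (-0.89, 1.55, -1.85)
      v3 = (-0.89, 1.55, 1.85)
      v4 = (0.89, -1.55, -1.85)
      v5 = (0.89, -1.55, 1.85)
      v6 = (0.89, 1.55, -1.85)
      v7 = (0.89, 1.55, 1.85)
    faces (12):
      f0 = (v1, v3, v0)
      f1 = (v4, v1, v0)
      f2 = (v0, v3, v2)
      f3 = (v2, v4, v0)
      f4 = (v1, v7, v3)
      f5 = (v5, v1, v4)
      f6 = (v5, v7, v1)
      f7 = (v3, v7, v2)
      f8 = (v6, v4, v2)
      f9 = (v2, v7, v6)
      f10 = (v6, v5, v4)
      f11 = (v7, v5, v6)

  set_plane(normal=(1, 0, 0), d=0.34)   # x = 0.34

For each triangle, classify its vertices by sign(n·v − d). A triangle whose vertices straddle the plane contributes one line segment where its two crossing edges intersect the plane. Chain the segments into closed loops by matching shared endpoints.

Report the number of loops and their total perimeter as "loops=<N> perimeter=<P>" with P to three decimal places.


loops=1 perimeter=13.600

Straddling triangles (8 of 12):
  (v4,v1,v0) [+--] → (0.34, -1.55, -0.706742)–(0.34, -1.55, -1.85)  len=1.1433
  (v2,v4,v0) [-+-] → (0.34, -0.592135, -1.85)–(0.34, -1.55, -1.85)  len=0.9579
  (v1,v7,v3) [-+-] → (0.34, 0.592135, 1.85)–(0.34, 1.55, 1.85)  len=0.9579
  (v5,v1,v4) [+-+] → (0.34, -1.55, 1.85)–(0.34, -1.55, -0.706742)  len=2.5567
  (v5,v7,v1) [++-] → (0.34, 0.592135, 1.85)–(0.34, -1.55, 1.85)  len=2.1421
  (v3,v7,v2) [-+-] → (0.34, 1.55, 1.85)–(0.34, 1.55, 0.706742)  len=1.1433
  (v6,v4,v2) [++-] → (0.34, -0.592135, -1.85)–(0.34, 1.55, -1.85)  len=2.1421
  (v2,v7,v6) [-++] → (0.34, 1.55, 0.706742)–(0.34, 1.55, -1.85)  len=2.5567

Chained into 1 loop(s):
  loop 1: 8 segments, perimeter = 13.6000
Total perimeter = 13.600


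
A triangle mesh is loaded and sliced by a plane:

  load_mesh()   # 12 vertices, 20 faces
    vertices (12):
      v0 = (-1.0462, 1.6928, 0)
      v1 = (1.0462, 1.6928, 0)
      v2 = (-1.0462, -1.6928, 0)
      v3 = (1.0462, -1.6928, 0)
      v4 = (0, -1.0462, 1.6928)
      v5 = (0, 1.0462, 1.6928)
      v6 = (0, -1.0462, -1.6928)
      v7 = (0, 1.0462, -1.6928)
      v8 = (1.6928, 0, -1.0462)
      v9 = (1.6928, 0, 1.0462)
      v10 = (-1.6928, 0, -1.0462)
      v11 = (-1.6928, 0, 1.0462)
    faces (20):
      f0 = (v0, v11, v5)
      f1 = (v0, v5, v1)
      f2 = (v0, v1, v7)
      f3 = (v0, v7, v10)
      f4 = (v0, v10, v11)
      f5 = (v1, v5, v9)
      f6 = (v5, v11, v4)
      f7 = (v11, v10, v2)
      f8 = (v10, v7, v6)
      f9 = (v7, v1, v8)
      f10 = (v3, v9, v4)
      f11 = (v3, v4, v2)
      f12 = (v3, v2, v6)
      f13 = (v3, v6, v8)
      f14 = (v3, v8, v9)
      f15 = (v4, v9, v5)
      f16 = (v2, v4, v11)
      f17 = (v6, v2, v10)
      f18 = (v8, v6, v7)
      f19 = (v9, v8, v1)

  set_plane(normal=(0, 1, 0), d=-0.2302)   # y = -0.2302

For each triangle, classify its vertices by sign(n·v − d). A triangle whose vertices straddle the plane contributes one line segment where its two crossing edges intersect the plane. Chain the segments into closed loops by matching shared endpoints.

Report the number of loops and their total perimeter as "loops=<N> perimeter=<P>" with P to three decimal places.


loops=1 perimeter=10.879

Straddling triangles (10 of 20):
  (v5,v11,v4) [++-] → (-1.32033, -0.2302, 1.18847)–(0, -0.2302, 1.6928)  len=1.4134
  (v11,v10,v2) [++-] → (-1.60487, -0.2302, -0.90393)–(-1.60487, -0.2302, 0.90393)  len=1.8079
  (v10,v7,v6) [++-] → (0, -0.2302, -1.6928)–(-1.32033, -0.2302, -1.18847)  len=1.4134
  (v3,v9,v4) [-+-] → (1.60487, -0.2302, 0.90393)–(1.32033, -0.2302, 1.18847)  len=0.4024
  (v3,v6,v8) [--+] → (1.32033, -0.2302, -1.18847)–(1.60487, -0.2302, -0.90393)  len=0.4024
  (v3,v8,v9) [-++] → (1.60487, -0.2302, -0.90393)–(1.60487, -0.2302, 0.90393)  len=1.8079
  (v4,v9,v5) [-++] → (1.32033, -0.2302, 1.18847)–(0, -0.2302, 1.6928)  len=1.4134
  (v2,v4,v11) [--+] → (-1.32033, -0.2302, 1.18847)–(-1.60487, -0.2302, 0.90393)  len=0.4024
  (v6,v2,v10) [--+] → (-1.60487, -0.2302, -0.90393)–(-1.32033, -0.2302, -1.18847)  len=0.4024
  (v8,v6,v7) [+-+] → (1.32033, -0.2302, -1.18847)–(0, -0.2302, -1.6928)  len=1.4134

Chained into 1 loop(s):
  loop 1: 10 segments, perimeter = 10.8788
Total perimeter = 10.879


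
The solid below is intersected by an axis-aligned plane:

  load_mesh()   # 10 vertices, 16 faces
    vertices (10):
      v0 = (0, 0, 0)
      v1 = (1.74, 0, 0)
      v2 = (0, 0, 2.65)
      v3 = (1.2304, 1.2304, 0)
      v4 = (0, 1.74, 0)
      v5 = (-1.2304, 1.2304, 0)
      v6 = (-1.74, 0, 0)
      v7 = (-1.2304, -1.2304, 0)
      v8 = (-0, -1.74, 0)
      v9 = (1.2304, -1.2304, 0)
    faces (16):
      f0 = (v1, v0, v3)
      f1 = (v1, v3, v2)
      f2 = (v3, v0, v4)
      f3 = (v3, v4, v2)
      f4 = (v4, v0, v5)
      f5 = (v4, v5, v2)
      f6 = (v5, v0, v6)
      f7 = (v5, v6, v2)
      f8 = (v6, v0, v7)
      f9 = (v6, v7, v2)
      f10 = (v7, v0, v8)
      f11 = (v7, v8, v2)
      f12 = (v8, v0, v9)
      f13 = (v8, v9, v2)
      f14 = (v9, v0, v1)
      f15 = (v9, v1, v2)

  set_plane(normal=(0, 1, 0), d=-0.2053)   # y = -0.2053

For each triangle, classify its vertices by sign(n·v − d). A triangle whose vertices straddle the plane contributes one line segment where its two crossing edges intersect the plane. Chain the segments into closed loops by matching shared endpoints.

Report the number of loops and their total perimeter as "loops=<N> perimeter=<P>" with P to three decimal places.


Straddling triangles (8 of 16):
  (v6,v0,v7) [++-] → (-0.2053, -0.2053, 0)–(-1.65497, -0.2053, 0)  len=1.4497
  (v6,v7,v2) [+-+] → (-1.65497, -0.2053, 0)–(-0.2053, -0.2053, 2.20783)  len=2.6412
  (v7,v0,v8) [-+-] → (-0.2053, -0.2053, 0)–(0, -0.2053, 0)  len=0.2053
  (v7,v8,v2) [--+] → (0, -0.2053, 2.33733)–(-0.2053, -0.2053, 2.20783)  len=0.2427
  (v8,v0,v9) [-+-] → (0, -0.2053, 0)–(0.2053, -0.2053, 0)  len=0.2053
  (v8,v9,v2) [--+] → (0.2053, -0.2053, 2.20783)–(0, -0.2053, 2.33733)  len=0.2427
  (v9,v0,v1) [-++] → (0.2053, -0.2053, 0)–(1.65497, -0.2053, 0)  len=1.4497
  (v9,v1,v2) [-++] → (1.65497, -0.2053, 0)–(0.2053, -0.2053, 2.20783)  len=2.6412

Chained into 1 loop(s):
  loop 1: 8 segments, perimeter = 9.0778
Total perimeter = 9.078

loops=1 perimeter=9.078


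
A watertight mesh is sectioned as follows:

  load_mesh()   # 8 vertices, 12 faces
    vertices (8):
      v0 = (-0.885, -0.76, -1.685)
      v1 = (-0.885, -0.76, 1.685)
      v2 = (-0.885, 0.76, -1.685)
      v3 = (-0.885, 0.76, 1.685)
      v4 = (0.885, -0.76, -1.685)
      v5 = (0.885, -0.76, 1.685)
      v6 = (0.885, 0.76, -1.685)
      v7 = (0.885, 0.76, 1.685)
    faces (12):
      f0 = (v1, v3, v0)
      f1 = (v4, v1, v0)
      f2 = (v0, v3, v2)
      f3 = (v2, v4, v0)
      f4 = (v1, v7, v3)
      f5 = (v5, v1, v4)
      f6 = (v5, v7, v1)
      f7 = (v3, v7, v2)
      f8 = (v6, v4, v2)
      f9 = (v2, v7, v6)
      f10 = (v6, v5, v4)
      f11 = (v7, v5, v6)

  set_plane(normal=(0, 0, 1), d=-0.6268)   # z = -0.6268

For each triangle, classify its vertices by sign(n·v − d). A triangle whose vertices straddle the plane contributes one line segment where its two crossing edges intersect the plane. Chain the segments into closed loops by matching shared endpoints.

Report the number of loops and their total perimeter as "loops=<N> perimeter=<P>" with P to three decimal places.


loops=1 perimeter=6.580

Straddling triangles (8 of 12):
  (v1,v3,v0) [++-] → (-0.885, -0.282711, -0.6268)–(-0.885, -0.76, -0.6268)  len=0.4773
  (v4,v1,v0) [-+-] → (0.329209, -0.76, -0.6268)–(-0.885, -0.76, -0.6268)  len=1.2142
  (v0,v3,v2) [-+-] → (-0.885, -0.282711, -0.6268)–(-0.885, 0.76, -0.6268)  len=1.0427
  (v5,v1,v4) [++-] → (0.329209, -0.76, -0.6268)–(0.885, -0.76, -0.6268)  len=0.5558
  (v3,v7,v2) [++-] → (-0.329209, 0.76, -0.6268)–(-0.885, 0.76, -0.6268)  len=0.5558
  (v2,v7,v6) [-+-] → (-0.329209, 0.76, -0.6268)–(0.885, 0.76, -0.6268)  len=1.2142
  (v6,v5,v4) [-+-] → (0.885, 0.282711, -0.6268)–(0.885, -0.76, -0.6268)  len=1.0427
  (v7,v5,v6) [++-] → (0.885, 0.282711, -0.6268)–(0.885, 0.76, -0.6268)  len=0.4773

Chained into 1 loop(s):
  loop 1: 8 segments, perimeter = 6.5800
Total perimeter = 6.580


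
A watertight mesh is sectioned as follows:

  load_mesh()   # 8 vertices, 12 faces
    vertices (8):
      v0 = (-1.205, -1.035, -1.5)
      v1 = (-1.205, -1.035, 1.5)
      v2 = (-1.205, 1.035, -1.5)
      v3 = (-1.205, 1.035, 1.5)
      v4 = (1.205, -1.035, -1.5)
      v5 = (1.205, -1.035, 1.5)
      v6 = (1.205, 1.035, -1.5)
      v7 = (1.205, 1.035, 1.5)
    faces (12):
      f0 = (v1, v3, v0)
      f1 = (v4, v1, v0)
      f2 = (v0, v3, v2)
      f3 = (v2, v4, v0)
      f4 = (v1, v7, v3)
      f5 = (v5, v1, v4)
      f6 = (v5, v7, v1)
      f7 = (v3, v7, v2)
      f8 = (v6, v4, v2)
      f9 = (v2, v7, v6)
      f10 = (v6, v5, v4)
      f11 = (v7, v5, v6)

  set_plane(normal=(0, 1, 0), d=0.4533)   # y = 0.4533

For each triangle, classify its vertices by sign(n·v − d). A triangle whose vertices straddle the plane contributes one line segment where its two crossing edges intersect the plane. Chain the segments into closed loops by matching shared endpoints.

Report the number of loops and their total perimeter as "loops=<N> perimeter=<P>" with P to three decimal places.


Straddling triangles (8 of 12):
  (v1,v3,v0) [-+-] → (-1.205, 0.4533, 1.5)–(-1.205, 0.4533, 0.656957)  len=0.8430
  (v0,v3,v2) [-++] → (-1.205, 0.4533, 0.656957)–(-1.205, 0.4533, -1.5)  len=2.1570
  (v2,v4,v0) [+--] → (-0.527755, 0.4533, -1.5)–(-1.205, 0.4533, -1.5)  len=0.6772
  (v1,v7,v3) [-++] → (0.527755, 0.4533, 1.5)–(-1.205, 0.4533, 1.5)  len=1.7328
  (v5,v7,v1) [-+-] → (1.205, 0.4533, 1.5)–(0.527755, 0.4533, 1.5)  len=0.6772
  (v6,v4,v2) [+-+] → (1.205, 0.4533, -1.5)–(-0.527755, 0.4533, -1.5)  len=1.7328
  (v6,v5,v4) [+--] → (1.205, 0.4533, -0.656957)–(1.205, 0.4533, -1.5)  len=0.8430
  (v7,v5,v6) [+-+] → (1.205, 0.4533, 1.5)–(1.205, 0.4533, -0.656957)  len=2.1570

Chained into 1 loop(s):
  loop 1: 8 segments, perimeter = 10.8200
Total perimeter = 10.820

loops=1 perimeter=10.820


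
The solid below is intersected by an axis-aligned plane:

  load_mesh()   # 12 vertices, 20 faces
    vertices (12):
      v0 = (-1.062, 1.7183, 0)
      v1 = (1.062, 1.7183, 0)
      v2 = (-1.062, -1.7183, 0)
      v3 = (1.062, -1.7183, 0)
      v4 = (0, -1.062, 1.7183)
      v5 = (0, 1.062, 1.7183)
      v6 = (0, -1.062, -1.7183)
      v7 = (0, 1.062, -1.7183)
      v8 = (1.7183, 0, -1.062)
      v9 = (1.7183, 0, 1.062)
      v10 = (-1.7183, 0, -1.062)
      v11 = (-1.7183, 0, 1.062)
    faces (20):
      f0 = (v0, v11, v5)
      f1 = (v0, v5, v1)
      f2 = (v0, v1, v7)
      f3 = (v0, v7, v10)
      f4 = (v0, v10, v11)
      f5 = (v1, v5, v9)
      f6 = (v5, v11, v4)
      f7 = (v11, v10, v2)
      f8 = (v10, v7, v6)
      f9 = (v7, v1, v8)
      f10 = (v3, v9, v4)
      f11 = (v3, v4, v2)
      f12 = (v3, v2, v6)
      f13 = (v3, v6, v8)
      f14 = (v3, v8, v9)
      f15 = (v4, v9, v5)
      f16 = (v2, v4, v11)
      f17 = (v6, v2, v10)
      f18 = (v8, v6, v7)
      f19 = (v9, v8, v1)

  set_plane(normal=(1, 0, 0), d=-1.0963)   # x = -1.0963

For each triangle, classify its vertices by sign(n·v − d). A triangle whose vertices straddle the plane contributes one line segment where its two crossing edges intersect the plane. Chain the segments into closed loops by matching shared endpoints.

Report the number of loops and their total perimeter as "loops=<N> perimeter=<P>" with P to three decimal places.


loops=1 perimeter=8.797

Straddling triangles (8 of 20):
  (v0,v11,v5) [+-+] → (-1.0963, 1.6285, 0.055503)–(-1.0963, 0.384429, 1.29957)  len=1.7594
  (v0,v7,v10) [++-] → (-1.0963, 0.384429, -1.29957)–(-1.0963, 1.6285, -0.055503)  len=1.7594
  (v0,v10,v11) [+--] → (-1.0963, 1.6285, -0.055503)–(-1.0963, 1.6285, 0.055503)  len=0.1110
  (v5,v11,v4) [+-+] → (-1.0963, 0.384429, 1.29957)–(-1.0963, -0.384429, 1.29957)  len=0.7689
  (v11,v10,v2) [--+] → (-1.0963, -1.6285, -0.055503)–(-1.0963, -1.6285, 0.055503)  len=0.1110
  (v10,v7,v6) [-++] → (-1.0963, 0.384429, -1.29957)–(-1.0963, -0.384429, -1.29957)  len=0.7689
  (v2,v4,v11) [++-] → (-1.0963, -0.384429, 1.29957)–(-1.0963, -1.6285, 0.055503)  len=1.7594
  (v6,v2,v10) [++-] → (-1.0963, -1.6285, -0.055503)–(-1.0963, -0.384429, -1.29957)  len=1.7594

Chained into 1 loop(s):
  loop 1: 8 segments, perimeter = 8.7972
Total perimeter = 8.797


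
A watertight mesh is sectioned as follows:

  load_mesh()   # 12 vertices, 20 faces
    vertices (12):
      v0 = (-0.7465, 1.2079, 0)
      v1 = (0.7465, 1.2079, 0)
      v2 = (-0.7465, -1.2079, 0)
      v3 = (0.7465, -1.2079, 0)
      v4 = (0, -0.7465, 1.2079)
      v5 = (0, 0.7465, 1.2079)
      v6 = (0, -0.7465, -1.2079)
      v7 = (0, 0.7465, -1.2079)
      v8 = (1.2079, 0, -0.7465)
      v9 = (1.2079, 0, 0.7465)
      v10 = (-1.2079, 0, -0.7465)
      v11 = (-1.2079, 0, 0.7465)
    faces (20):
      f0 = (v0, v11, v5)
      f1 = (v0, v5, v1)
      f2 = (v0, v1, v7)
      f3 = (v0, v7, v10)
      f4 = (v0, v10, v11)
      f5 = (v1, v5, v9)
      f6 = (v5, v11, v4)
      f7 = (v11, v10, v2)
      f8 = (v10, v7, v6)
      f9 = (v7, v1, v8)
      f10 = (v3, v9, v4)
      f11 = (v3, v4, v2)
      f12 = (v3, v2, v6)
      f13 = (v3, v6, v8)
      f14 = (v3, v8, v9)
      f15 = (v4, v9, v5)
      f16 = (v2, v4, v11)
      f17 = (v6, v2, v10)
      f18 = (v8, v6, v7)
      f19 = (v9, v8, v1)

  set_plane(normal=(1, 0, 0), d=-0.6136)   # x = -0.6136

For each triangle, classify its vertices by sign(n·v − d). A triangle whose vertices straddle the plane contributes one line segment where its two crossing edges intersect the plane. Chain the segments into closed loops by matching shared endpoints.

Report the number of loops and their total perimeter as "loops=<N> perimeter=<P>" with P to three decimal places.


Straddling triangles (10 of 20):
  (v0,v11,v5) [--+] → (-0.6136, 0.367286, 0.973514)–(-0.6136, 1.12576, 0.215043)  len=1.0726
  (v0,v5,v1) [-++] → (-0.6136, 1.12576, 0.215043)–(-0.6136, 1.2079, 0)  len=0.2302
  (v0,v1,v7) [-++] → (-0.6136, 1.2079, 0)–(-0.6136, 1.12576, -0.215043)  len=0.2302
  (v0,v7,v10) [-+-] → (-0.6136, 1.12576, -0.215043)–(-0.6136, 0.367286, -0.973514)  len=1.0726
  (v5,v11,v4) [+-+] → (-0.6136, 0.367286, 0.973514)–(-0.6136, -0.367286, 0.973514)  len=0.7346
  (v10,v7,v6) [-++] → (-0.6136, 0.367286, -0.973514)–(-0.6136, -0.367286, -0.973514)  len=0.7346
  (v3,v4,v2) [++-] → (-0.6136, -1.12576, 0.215043)–(-0.6136, -1.2079, 0)  len=0.2302
  (v3,v2,v6) [+-+] → (-0.6136, -1.2079, 0)–(-0.6136, -1.12576, -0.215043)  len=0.2302
  (v2,v4,v11) [-+-] → (-0.6136, -1.12576, 0.215043)–(-0.6136, -0.367286, 0.973514)  len=1.0726
  (v6,v2,v10) [+--] → (-0.6136, -1.12576, -0.215043)–(-0.6136, -0.367286, -0.973514)  len=1.0726

Chained into 1 loop(s):
  loop 1: 10 segments, perimeter = 6.6805
Total perimeter = 6.680

loops=1 perimeter=6.680


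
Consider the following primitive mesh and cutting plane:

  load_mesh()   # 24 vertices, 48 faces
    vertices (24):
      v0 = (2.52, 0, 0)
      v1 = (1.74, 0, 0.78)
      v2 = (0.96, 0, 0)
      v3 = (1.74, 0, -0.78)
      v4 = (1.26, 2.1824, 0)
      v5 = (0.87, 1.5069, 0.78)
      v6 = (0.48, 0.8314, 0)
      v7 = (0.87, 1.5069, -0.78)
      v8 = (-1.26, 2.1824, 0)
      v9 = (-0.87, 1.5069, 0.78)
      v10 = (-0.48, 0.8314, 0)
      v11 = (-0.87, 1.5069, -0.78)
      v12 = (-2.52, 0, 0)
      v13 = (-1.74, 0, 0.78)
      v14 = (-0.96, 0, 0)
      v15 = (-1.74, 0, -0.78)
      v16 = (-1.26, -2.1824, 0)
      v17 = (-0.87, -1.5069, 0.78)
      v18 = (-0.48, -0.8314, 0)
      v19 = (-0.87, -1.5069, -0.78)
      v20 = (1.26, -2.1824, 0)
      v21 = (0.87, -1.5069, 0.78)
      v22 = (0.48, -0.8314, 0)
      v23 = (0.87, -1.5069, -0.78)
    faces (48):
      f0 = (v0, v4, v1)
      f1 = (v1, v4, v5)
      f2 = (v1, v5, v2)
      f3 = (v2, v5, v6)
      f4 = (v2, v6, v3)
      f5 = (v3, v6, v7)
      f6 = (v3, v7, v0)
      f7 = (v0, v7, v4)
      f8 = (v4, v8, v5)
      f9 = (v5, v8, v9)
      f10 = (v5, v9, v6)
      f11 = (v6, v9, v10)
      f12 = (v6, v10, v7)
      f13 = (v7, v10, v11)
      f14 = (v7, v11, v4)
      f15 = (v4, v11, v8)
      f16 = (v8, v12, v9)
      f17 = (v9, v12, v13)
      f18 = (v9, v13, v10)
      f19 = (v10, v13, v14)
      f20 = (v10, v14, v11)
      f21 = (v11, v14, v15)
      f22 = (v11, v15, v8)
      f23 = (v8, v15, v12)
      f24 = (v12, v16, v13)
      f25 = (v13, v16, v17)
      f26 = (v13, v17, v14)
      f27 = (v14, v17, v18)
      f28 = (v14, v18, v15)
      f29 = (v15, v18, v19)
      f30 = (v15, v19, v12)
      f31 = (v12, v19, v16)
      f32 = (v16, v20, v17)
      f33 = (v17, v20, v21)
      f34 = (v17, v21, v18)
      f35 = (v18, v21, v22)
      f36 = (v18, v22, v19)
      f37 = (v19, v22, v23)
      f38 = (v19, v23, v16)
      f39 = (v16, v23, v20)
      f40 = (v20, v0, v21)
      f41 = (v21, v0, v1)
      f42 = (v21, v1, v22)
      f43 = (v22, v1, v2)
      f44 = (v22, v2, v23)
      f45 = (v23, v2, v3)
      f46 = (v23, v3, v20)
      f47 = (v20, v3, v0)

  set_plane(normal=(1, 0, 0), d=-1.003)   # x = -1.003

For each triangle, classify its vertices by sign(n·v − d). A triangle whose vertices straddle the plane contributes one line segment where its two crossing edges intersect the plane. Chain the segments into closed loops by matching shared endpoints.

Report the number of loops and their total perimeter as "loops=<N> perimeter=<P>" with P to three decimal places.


Straddling triangles (18 of 48):
  (v4,v8,v5) [+-+] → (-1.003, 2.1824, 0)–(-1.003, 2.1009, 0.0941127)  len=0.1245
  (v5,v8,v9) [+-+] → (-1.003, 2.1009, 0.0941127)–(-1.003, 1.73726, 0.514)  len=0.5555
  (v4,v11,v8) [++-] → (-1.003, 1.73726, -0.514)–(-1.003, 2.1824, 0)  len=0.6800
  (v8,v12,v9) [--+] → (-1.003, 1.38543, 0.717127)–(-1.003, 1.73726, 0.514)  len=0.4063
  (v9,v12,v13) [+--] → (-1.003, 1.38543, 0.717127)–(-1.003, 1.27653, 0.78)  len=0.1257
  (v9,v13,v10) [+-+] → (-1.003, 1.27653, 0.78)–(-1.003, 0.486303, 0.323762)  len=0.9125
  (v10,v13,v14) [+-+] → (-1.003, 0.486303, 0.323762)–(-1.003, 0, 0.043)  len=0.5615
  (v11,v14,v15) [++-] → (-1.003, 0, -0.043)–(-1.003, 1.27653, -0.78)  len=1.4740
  (v11,v15,v8) [+--] → (-1.003, 1.27653, -0.78)–(-1.003, 1.73726, -0.514)  len=0.5320
  (v13,v16,v17) [--+] → (-1.003, -1.73726, 0.514)–(-1.003, -1.27653, 0.78)  len=0.5320
  (v13,v17,v14) [-++] → (-1.003, -1.27653, 0.78)–(-1.003, 0, 0.043)  len=1.4740
  (v14,v18,v15) [++-] → (-1.003, -0.486303, -0.323762)–(-1.003, 0, -0.043)  len=0.5615
  (v15,v18,v19) [-++] → (-1.003, -0.486303, -0.323762)–(-1.003, -1.27653, -0.78)  len=0.9125
  (v15,v19,v12) [-+-] → (-1.003, -1.27653, -0.78)–(-1.003, -1.38543, -0.717127)  len=0.1257
  (v12,v19,v16) [-+-] → (-1.003, -1.38543, -0.717127)–(-1.003, -1.73726, -0.514)  len=0.4063
  (v16,v20,v17) [-++] → (-1.003, -2.1824, 0)–(-1.003, -1.73726, 0.514)  len=0.6800
  (v19,v23,v16) [++-] → (-1.003, -2.1009, -0.0941127)–(-1.003, -1.73726, -0.514)  len=0.5555
  (v16,v23,v20) [-++] → (-1.003, -2.1009, -0.0941127)–(-1.003, -2.1824, 0)  len=0.1245

Chained into 1 loop(s):
  loop 1: 18 segments, perimeter = 10.7439
Total perimeter = 10.744

loops=1 perimeter=10.744


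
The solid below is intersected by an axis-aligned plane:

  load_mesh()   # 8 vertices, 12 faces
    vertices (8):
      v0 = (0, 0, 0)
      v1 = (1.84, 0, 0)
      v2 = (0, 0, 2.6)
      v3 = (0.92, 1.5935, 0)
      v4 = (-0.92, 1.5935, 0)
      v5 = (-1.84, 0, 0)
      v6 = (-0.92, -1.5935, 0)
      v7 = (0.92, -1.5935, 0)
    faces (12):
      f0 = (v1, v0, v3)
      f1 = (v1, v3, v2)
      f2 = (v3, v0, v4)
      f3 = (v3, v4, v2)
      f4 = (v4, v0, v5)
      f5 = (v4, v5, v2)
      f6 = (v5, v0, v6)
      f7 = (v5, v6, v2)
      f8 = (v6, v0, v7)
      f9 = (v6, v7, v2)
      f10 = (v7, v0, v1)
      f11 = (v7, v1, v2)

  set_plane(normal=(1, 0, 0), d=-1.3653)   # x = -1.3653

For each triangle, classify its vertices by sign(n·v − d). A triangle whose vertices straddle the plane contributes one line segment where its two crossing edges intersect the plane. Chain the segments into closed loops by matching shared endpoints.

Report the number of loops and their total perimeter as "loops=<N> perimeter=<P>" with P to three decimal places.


Straddling triangles (4 of 12):
  (v4,v0,v5) [++-] → (-1.3653, 0, 0)–(-1.3653, 0.822211, 0)  len=0.8222
  (v4,v5,v2) [+-+] → (-1.3653, 0.822211, 0)–(-1.3653, 0, 0.670772)  len=1.0611
  (v5,v0,v6) [-++] → (-1.3653, 0, 0)–(-1.3653, -0.822211, 0)  len=0.8222
  (v5,v6,v2) [-++] → (-1.3653, -0.822211, 0)–(-1.3653, 0, 0.670772)  len=1.0611

Chained into 1 loop(s):
  loop 1: 4 segments, perimeter = 3.7667
Total perimeter = 3.767

loops=1 perimeter=3.767


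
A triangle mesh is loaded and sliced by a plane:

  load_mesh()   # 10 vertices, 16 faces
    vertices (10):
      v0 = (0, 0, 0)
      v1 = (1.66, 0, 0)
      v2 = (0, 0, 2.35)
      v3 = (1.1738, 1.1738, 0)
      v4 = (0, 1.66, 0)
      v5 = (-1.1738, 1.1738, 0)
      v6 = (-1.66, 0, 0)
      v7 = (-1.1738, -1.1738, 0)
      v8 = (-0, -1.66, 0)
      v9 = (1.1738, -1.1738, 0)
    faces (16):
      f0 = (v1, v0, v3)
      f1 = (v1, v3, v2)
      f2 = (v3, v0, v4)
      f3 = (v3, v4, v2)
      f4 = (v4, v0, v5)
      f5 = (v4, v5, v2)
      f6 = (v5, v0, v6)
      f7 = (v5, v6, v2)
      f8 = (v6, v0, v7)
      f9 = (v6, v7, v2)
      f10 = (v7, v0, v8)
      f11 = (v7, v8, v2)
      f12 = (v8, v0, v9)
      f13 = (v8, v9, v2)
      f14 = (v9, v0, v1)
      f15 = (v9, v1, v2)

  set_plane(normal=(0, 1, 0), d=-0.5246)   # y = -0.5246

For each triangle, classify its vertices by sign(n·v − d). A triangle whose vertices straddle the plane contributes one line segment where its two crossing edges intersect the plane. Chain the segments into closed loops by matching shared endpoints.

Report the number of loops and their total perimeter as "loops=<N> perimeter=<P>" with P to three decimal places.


loops=1 perimeter=7.284

Straddling triangles (8 of 16):
  (v6,v0,v7) [++-] → (-0.5246, -0.5246, 0)–(-1.44271, -0.5246, 0)  len=0.9181
  (v6,v7,v2) [+-+] → (-1.44271, -0.5246, 0)–(-0.5246, -0.5246, 1.29973)  len=1.5913
  (v7,v0,v8) [-+-] → (-0.5246, -0.5246, 0)–(0, -0.5246, 0)  len=0.5246
  (v7,v8,v2) [--+] → (0, -0.5246, 1.60734)–(-0.5246, -0.5246, 1.29973)  len=0.6081
  (v8,v0,v9) [-+-] → (0, -0.5246, 0)–(0.5246, -0.5246, 0)  len=0.5246
  (v8,v9,v2) [--+] → (0.5246, -0.5246, 1.29973)–(0, -0.5246, 1.60734)  len=0.6081
  (v9,v0,v1) [-++] → (0.5246, -0.5246, 0)–(1.44271, -0.5246, 0)  len=0.9181
  (v9,v1,v2) [-++] → (1.44271, -0.5246, 0)–(0.5246, -0.5246, 1.29973)  len=1.5913

Chained into 1 loop(s):
  loop 1: 8 segments, perimeter = 7.2843
Total perimeter = 7.284


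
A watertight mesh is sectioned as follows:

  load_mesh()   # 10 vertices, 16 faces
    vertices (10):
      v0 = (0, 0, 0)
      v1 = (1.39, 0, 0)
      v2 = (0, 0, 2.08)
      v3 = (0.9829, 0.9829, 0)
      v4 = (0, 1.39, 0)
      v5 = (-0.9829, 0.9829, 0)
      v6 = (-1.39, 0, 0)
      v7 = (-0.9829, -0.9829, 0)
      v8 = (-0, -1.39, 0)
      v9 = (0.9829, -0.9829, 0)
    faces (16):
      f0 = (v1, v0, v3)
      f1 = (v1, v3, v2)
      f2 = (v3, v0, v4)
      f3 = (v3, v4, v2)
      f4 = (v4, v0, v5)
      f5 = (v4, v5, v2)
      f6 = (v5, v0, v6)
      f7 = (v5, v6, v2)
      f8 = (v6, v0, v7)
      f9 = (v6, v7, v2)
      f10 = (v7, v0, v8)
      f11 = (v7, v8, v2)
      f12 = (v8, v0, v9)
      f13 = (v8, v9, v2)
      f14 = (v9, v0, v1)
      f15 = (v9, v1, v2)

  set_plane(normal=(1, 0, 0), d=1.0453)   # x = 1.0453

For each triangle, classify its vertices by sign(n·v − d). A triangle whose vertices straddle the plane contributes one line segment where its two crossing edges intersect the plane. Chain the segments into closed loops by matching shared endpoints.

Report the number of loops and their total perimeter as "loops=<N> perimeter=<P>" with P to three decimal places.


Straddling triangles (4 of 16):
  (v1,v0,v3) [+--] → (1.0453, 0, 0)–(1.0453, 0.832242, 0)  len=0.8322
  (v1,v3,v2) [+--] → (1.0453, 0.832242, 0)–(1.0453, 0, 0.51581)  len=0.9791
  (v9,v0,v1) [--+] → (1.0453, 0, 0)–(1.0453, -0.832242, 0)  len=0.8322
  (v9,v1,v2) [-+-] → (1.0453, -0.832242, 0)–(1.0453, 0, 0.51581)  len=0.9791

Chained into 1 loop(s):
  loop 1: 4 segments, perimeter = 3.6227
Total perimeter = 3.623

loops=1 perimeter=3.623


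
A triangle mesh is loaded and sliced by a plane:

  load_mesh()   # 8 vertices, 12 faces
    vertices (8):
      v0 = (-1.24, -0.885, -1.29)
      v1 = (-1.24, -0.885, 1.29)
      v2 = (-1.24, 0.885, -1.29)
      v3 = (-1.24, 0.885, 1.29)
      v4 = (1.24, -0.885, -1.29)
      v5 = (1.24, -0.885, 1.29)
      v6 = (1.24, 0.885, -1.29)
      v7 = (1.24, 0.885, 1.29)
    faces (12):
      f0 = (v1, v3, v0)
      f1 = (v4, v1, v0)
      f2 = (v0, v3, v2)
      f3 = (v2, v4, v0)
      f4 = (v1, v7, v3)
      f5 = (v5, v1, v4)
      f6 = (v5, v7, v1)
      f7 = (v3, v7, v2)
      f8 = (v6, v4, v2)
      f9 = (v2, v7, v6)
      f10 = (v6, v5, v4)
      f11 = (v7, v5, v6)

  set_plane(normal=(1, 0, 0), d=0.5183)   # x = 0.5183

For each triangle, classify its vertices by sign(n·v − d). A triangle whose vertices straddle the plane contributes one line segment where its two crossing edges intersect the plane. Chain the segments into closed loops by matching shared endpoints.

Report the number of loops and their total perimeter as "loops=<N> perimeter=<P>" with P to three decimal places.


Straddling triangles (8 of 12):
  (v4,v1,v0) [+--] → (0.5183, -0.885, -0.539199)–(0.5183, -0.885, -1.29)  len=0.7508
  (v2,v4,v0) [-+-] → (0.5183, -0.369916, -1.29)–(0.5183, -0.885, -1.29)  len=0.5151
  (v1,v7,v3) [-+-] → (0.5183, 0.369916, 1.29)–(0.5183, 0.885, 1.29)  len=0.5151
  (v5,v1,v4) [+-+] → (0.5183, -0.885, 1.29)–(0.5183, -0.885, -0.539199)  len=1.8292
  (v5,v7,v1) [++-] → (0.5183, 0.369916, 1.29)–(0.5183, -0.885, 1.29)  len=1.2549
  (v3,v7,v2) [-+-] → (0.5183, 0.885, 1.29)–(0.5183, 0.885, 0.539199)  len=0.7508
  (v6,v4,v2) [++-] → (0.5183, -0.369916, -1.29)–(0.5183, 0.885, -1.29)  len=1.2549
  (v2,v7,v6) [-++] → (0.5183, 0.885, 0.539199)–(0.5183, 0.885, -1.29)  len=1.8292

Chained into 1 loop(s):
  loop 1: 8 segments, perimeter = 8.7000
Total perimeter = 8.700

loops=1 perimeter=8.700


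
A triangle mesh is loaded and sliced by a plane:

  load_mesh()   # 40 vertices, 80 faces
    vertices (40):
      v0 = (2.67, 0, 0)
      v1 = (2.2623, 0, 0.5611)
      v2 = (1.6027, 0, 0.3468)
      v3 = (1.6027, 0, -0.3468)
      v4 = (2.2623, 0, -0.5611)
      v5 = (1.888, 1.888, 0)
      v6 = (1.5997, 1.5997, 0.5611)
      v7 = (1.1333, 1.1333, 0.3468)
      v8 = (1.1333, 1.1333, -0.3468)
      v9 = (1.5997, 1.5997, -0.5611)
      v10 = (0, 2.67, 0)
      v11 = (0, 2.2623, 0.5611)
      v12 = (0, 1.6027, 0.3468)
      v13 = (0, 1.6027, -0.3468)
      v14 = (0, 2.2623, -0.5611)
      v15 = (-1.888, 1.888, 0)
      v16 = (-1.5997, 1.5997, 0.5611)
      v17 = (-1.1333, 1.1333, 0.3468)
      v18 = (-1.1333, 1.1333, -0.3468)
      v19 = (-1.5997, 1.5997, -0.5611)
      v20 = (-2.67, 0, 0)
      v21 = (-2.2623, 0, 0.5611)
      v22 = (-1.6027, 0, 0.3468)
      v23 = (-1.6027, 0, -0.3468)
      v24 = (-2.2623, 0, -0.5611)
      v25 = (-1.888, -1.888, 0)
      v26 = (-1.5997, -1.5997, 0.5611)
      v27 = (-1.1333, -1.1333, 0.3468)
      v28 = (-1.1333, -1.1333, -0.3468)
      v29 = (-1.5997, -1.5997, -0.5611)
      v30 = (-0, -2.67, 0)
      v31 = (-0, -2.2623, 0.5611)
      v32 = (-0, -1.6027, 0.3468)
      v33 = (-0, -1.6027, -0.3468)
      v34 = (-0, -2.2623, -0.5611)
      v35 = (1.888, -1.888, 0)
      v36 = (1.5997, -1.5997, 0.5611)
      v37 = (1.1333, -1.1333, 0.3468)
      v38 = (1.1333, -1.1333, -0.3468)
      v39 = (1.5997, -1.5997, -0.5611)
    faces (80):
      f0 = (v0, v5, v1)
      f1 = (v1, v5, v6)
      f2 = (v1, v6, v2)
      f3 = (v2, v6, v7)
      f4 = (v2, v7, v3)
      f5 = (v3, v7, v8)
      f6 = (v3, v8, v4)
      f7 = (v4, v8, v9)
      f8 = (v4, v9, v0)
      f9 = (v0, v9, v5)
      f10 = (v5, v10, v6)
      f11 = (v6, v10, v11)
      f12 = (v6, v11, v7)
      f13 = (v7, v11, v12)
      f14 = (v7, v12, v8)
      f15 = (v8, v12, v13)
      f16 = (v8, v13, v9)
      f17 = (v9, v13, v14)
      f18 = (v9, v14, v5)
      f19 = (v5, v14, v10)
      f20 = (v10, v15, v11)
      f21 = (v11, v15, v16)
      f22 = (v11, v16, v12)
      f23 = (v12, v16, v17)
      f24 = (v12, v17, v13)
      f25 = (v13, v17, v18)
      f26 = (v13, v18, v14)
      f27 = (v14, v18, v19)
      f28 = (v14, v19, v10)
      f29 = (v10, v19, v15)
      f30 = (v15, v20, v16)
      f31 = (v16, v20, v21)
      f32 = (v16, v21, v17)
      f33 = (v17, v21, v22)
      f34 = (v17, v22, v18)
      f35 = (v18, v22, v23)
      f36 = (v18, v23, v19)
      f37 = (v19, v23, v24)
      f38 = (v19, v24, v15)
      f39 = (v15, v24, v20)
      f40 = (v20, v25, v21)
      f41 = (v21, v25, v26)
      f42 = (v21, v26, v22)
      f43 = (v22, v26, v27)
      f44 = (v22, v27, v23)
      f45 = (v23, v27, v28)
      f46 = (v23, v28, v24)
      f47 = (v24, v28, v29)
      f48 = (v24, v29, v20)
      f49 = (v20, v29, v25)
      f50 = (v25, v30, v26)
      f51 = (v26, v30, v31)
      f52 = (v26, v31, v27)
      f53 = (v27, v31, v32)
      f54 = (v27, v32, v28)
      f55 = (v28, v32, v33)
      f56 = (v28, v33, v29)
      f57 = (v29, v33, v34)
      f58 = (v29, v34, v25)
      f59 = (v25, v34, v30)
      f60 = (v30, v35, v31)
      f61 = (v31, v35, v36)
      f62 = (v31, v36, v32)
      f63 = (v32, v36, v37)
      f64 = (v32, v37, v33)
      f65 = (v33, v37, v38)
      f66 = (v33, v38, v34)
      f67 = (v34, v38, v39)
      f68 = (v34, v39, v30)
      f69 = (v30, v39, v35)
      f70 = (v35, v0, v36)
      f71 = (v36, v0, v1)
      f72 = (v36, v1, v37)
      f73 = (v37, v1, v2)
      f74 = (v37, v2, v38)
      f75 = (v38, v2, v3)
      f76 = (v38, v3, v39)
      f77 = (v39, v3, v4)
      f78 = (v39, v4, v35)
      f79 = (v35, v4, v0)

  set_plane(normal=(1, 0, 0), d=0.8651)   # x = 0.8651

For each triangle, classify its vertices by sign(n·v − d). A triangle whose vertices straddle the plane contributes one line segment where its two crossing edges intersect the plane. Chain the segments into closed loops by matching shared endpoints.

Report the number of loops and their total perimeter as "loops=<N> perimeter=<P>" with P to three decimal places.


Straddling triangles (20 of 80):
  (v5,v10,v6) [+-+] → (0.8651, 2.31168, 0)–(0.8651, 2.09119, 0.303437)  len=0.3751
  (v6,v10,v11) [+--] → (0.8651, 2.09119, 0.303437)–(0.8651, 1.90397, 0.5611)  len=0.3185
  (v6,v11,v7) [+-+] → (0.8651, 1.90397, 0.5611)–(0.8651, 1.40048, 0.397515)  len=0.5294
  (v7,v11,v12) [+--] → (0.8651, 1.40048, 0.397515)–(0.8651, 1.24439, 0.3468)  len=0.1641
  (v7,v12,v8) [+-+] → (0.8651, 1.24439, 0.3468)–(0.8651, 1.24439, -0.182657)  len=0.5295
  (v8,v12,v13) [+--] → (0.8651, 1.24439, -0.182657)–(0.8651, 1.24439, -0.3468)  len=0.1641
  (v8,v13,v9) [+-+] → (0.8651, 1.24439, -0.3468)–(0.8651, 1.60108, -0.462691)  len=0.3750
  (v9,v13,v14) [+--] → (0.8651, 1.60108, -0.462691)–(0.8651, 1.90397, -0.5611)  len=0.3185
  (v9,v14,v5) [+-+] → (0.8651, 1.90397, -0.5611)–(0.8651, 2.09079, -0.303999)  len=0.3178
  (v5,v14,v10) [+--] → (0.8651, 2.09079, -0.303999)–(0.8651, 2.31168, 0)  len=0.3758
  (v30,v35,v31) [-+-] → (0.8651, -2.31168, 0)–(0.8651, -2.09079, 0.303999)  len=0.3758
  (v31,v35,v36) [-++] → (0.8651, -2.09079, 0.303999)–(0.8651, -1.90397, 0.5611)  len=0.3178
  (v31,v36,v32) [-+-] → (0.8651, -1.90397, 0.5611)–(0.8651, -1.60108, 0.462691)  len=0.3185
  (v32,v36,v37) [-++] → (0.8651, -1.60108, 0.462691)–(0.8651, -1.24439, 0.3468)  len=0.3750
  (v32,v37,v33) [-+-] → (0.8651, -1.24439, 0.3468)–(0.8651, -1.24439, 0.182657)  len=0.1641
  (v33,v37,v38) [-++] → (0.8651, -1.24439, 0.182657)–(0.8651, -1.24439, -0.3468)  len=0.5295
  (v33,v38,v34) [-+-] → (0.8651, -1.24439, -0.3468)–(0.8651, -1.40048, -0.397515)  len=0.1641
  (v34,v38,v39) [-++] → (0.8651, -1.40048, -0.397515)–(0.8651, -1.90397, -0.5611)  len=0.5294
  (v34,v39,v30) [-+-] → (0.8651, -1.90397, -0.5611)–(0.8651, -2.09119, -0.303437)  len=0.3185
  (v30,v39,v35) [-++] → (0.8651, -2.09119, -0.303437)–(0.8651, -2.31168, 0)  len=0.3751

Chained into 2 loop(s):
  loop 1: 10 segments, perimeter = 3.4678
  loop 2: 10 segments, perimeter = 3.4678
Total perimeter = 6.936

loops=2 perimeter=6.936


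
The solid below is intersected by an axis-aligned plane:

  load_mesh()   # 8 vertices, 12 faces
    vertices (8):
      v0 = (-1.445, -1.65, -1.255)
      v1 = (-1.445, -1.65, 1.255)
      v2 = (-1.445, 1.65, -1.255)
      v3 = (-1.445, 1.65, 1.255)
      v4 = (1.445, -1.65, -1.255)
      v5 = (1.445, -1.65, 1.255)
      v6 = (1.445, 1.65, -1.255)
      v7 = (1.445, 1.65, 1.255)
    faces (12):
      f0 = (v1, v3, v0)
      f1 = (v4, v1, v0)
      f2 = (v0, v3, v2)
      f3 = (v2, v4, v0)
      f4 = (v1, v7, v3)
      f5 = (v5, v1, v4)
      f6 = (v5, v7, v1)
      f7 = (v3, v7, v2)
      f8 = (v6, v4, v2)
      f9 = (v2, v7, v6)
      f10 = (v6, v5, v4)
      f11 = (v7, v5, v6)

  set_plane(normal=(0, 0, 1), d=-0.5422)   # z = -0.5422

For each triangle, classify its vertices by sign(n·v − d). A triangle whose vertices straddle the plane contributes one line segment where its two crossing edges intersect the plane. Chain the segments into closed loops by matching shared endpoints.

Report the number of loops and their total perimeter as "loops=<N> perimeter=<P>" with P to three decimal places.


Straddling triangles (8 of 12):
  (v1,v3,v0) [++-] → (-1.445, -0.712853, -0.5422)–(-1.445, -1.65, -0.5422)  len=0.9371
  (v4,v1,v0) [-+-] → (0.624286, -1.65, -0.5422)–(-1.445, -1.65, -0.5422)  len=2.0693
  (v0,v3,v2) [-+-] → (-1.445, -0.712853, -0.5422)–(-1.445, 1.65, -0.5422)  len=2.3629
  (v5,v1,v4) [++-] → (0.624286, -1.65, -0.5422)–(1.445, -1.65, -0.5422)  len=0.8207
  (v3,v7,v2) [++-] → (-0.624286, 1.65, -0.5422)–(-1.445, 1.65, -0.5422)  len=0.8207
  (v2,v7,v6) [-+-] → (-0.624286, 1.65, -0.5422)–(1.445, 1.65, -0.5422)  len=2.0693
  (v6,v5,v4) [-+-] → (1.445, 0.712853, -0.5422)–(1.445, -1.65, -0.5422)  len=2.3629
  (v7,v5,v6) [++-] → (1.445, 0.712853, -0.5422)–(1.445, 1.65, -0.5422)  len=0.9371

Chained into 1 loop(s):
  loop 1: 8 segments, perimeter = 12.3800
Total perimeter = 12.380

loops=1 perimeter=12.380


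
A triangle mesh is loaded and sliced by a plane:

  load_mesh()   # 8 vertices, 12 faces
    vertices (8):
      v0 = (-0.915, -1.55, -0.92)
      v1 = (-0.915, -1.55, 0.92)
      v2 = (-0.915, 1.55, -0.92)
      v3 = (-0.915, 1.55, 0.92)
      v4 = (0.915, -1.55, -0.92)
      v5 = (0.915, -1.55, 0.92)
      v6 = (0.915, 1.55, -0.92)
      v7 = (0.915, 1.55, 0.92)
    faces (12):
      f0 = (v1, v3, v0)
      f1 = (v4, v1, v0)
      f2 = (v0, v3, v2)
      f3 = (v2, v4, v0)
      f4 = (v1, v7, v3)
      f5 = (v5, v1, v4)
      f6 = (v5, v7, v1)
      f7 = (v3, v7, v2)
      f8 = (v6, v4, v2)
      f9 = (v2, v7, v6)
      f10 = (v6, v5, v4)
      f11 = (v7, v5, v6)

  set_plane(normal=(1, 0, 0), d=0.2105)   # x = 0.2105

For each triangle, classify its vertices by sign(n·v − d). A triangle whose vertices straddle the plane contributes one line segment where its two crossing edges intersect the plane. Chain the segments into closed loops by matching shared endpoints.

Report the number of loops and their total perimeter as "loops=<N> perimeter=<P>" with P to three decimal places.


Straddling triangles (8 of 12):
  (v4,v1,v0) [+--] → (0.2105, -1.55, -0.21165)–(0.2105, -1.55, -0.92)  len=0.7083
  (v2,v4,v0) [-+-] → (0.2105, -0.356585, -0.92)–(0.2105, -1.55, -0.92)  len=1.1934
  (v1,v7,v3) [-+-] → (0.2105, 0.356585, 0.92)–(0.2105, 1.55, 0.92)  len=1.1934
  (v5,v1,v4) [+-+] → (0.2105, -1.55, 0.92)–(0.2105, -1.55, -0.21165)  len=1.1317
  (v5,v7,v1) [++-] → (0.2105, 0.356585, 0.92)–(0.2105, -1.55, 0.92)  len=1.9066
  (v3,v7,v2) [-+-] → (0.2105, 1.55, 0.92)–(0.2105, 1.55, 0.21165)  len=0.7083
  (v6,v4,v2) [++-] → (0.2105, -0.356585, -0.92)–(0.2105, 1.55, -0.92)  len=1.9066
  (v2,v7,v6) [-++] → (0.2105, 1.55, 0.21165)–(0.2105, 1.55, -0.92)  len=1.1317

Chained into 1 loop(s):
  loop 1: 8 segments, perimeter = 9.8800
Total perimeter = 9.880

loops=1 perimeter=9.880


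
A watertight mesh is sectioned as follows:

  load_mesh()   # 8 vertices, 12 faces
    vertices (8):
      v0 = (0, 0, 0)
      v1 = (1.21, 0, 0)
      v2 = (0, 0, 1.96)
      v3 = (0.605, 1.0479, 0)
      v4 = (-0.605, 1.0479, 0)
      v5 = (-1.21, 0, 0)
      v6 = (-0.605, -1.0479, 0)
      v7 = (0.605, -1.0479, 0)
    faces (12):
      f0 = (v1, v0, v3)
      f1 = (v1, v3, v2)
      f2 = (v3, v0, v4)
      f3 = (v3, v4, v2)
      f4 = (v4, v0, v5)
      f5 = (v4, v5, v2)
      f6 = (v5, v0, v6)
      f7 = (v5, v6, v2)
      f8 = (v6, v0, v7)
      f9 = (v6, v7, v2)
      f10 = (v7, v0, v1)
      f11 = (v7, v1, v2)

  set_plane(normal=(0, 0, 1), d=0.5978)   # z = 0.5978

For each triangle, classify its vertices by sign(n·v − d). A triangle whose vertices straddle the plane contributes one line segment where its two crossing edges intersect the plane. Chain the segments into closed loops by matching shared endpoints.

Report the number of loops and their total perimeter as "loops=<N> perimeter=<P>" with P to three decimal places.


Straddling triangles (6 of 12):
  (v1,v3,v2) [--+] → (0.420475, 0.728291, 0.5978)–(0.84095, 0, 0.5978)  len=0.8410
  (v3,v4,v2) [--+] → (-0.420475, 0.728291, 0.5978)–(0.420475, 0.728291, 0.5978)  len=0.8410
  (v4,v5,v2) [--+] → (-0.84095, 0, 0.5978)–(-0.420475, 0.728291, 0.5978)  len=0.8410
  (v5,v6,v2) [--+] → (-0.420475, -0.728291, 0.5978)–(-0.84095, 0, 0.5978)  len=0.8410
  (v6,v7,v2) [--+] → (0.420475, -0.728291, 0.5978)–(-0.420475, -0.728291, 0.5978)  len=0.8410
  (v7,v1,v2) [--+] → (0.84095, 0, 0.5978)–(0.420475, -0.728291, 0.5978)  len=0.8410

Chained into 1 loop(s):
  loop 1: 6 segments, perimeter = 5.0457
Total perimeter = 5.046

loops=1 perimeter=5.046


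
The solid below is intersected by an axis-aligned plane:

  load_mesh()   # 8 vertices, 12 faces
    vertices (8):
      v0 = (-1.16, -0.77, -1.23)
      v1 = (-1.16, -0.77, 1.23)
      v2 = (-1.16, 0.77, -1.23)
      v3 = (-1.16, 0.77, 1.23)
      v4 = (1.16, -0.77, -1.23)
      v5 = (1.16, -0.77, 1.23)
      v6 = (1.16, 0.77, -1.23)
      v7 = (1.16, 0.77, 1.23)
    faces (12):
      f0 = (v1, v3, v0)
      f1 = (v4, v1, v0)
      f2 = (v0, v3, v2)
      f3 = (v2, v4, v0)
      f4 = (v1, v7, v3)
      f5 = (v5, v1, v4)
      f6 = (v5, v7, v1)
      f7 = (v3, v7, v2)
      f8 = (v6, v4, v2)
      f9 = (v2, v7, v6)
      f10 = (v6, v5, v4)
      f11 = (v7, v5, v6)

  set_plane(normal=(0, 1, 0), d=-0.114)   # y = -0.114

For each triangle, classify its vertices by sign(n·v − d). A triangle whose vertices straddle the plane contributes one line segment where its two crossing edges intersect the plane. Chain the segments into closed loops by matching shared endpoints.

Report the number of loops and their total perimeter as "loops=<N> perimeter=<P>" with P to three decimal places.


loops=1 perimeter=9.560

Straddling triangles (8 of 12):
  (v1,v3,v0) [-+-] → (-1.16, -0.114, 1.23)–(-1.16, -0.114, -0.182104)  len=1.4121
  (v0,v3,v2) [-++] → (-1.16, -0.114, -0.182104)–(-1.16, -0.114, -1.23)  len=1.0479
  (v2,v4,v0) [+--] → (0.17174, -0.114, -1.23)–(-1.16, -0.114, -1.23)  len=1.3317
  (v1,v7,v3) [-++] → (-0.17174, -0.114, 1.23)–(-1.16, -0.114, 1.23)  len=0.9883
  (v5,v7,v1) [-+-] → (1.16, -0.114, 1.23)–(-0.17174, -0.114, 1.23)  len=1.3317
  (v6,v4,v2) [+-+] → (1.16, -0.114, -1.23)–(0.17174, -0.114, -1.23)  len=0.9883
  (v6,v5,v4) [+--] → (1.16, -0.114, 0.182104)–(1.16, -0.114, -1.23)  len=1.4121
  (v7,v5,v6) [+-+] → (1.16, -0.114, 1.23)–(1.16, -0.114, 0.182104)  len=1.0479

Chained into 1 loop(s):
  loop 1: 8 segments, perimeter = 9.5600
Total perimeter = 9.560


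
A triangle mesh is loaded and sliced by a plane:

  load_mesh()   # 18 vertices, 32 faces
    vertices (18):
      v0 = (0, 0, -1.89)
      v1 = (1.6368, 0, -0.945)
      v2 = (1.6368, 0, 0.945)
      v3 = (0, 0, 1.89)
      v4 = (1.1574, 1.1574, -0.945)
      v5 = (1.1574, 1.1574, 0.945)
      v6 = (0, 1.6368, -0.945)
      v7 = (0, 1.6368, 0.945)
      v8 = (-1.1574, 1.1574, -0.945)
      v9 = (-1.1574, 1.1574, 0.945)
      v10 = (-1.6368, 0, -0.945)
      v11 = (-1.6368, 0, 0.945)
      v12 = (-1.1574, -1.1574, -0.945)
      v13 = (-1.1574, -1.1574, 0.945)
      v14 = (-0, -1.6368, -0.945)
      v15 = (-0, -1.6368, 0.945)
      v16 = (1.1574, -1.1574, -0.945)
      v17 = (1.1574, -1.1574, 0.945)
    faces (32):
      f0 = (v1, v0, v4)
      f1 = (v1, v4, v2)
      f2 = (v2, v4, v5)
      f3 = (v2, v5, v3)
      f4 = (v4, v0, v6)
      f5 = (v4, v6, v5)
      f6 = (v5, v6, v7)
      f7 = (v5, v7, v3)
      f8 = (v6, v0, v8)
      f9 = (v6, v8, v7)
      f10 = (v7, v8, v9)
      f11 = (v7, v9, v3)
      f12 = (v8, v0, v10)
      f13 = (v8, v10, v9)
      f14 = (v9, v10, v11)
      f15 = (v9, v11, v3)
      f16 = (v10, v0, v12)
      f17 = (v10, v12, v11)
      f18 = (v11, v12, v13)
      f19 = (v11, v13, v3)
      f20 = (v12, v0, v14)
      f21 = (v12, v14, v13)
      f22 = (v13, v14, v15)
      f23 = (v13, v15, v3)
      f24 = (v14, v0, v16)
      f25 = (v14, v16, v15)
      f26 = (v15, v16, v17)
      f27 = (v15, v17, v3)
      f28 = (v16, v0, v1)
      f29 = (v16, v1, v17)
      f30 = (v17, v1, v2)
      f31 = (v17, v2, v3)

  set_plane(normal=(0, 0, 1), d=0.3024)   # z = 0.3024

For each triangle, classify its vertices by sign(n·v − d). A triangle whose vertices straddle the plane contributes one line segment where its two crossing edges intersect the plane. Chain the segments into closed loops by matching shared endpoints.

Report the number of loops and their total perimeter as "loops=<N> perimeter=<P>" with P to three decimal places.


Straddling triangles (16 of 32):
  (v1,v4,v2) [--+] → (1.4738, 0.393516, 0.3024)–(1.6368, 0, 0.3024)  len=0.4259
  (v2,v4,v5) [+-+] → (1.4738, 0.393516, 0.3024)–(1.1574, 1.1574, 0.3024)  len=0.8268
  (v4,v6,v5) [--+] → (0.763884, 1.3204, 0.3024)–(1.1574, 1.1574, 0.3024)  len=0.4259
  (v5,v6,v7) [+-+] → (0.763884, 1.3204, 0.3024)–(0, 1.6368, 0.3024)  len=0.8268
  (v6,v8,v7) [--+] → (-0.393516, 1.4738, 0.3024)–(0, 1.6368, 0.3024)  len=0.4259
  (v7,v8,v9) [+-+] → (-0.393516, 1.4738, 0.3024)–(-1.1574, 1.1574, 0.3024)  len=0.8268
  (v8,v10,v9) [--+] → (-1.3204, 0.763884, 0.3024)–(-1.1574, 1.1574, 0.3024)  len=0.4259
  (v9,v10,v11) [+-+] → (-1.3204, 0.763884, 0.3024)–(-1.6368, 0, 0.3024)  len=0.8268
  (v10,v12,v11) [--+] → (-1.4738, -0.393516, 0.3024)–(-1.6368, 0, 0.3024)  len=0.4259
  (v11,v12,v13) [+-+] → (-1.4738, -0.393516, 0.3024)–(-1.1574, -1.1574, 0.3024)  len=0.8268
  (v12,v14,v13) [--+] → (-0.763884, -1.3204, 0.3024)–(-1.1574, -1.1574, 0.3024)  len=0.4259
  (v13,v14,v15) [+-+] → (-0.763884, -1.3204, 0.3024)–(0, -1.6368, 0.3024)  len=0.8268
  (v14,v16,v15) [--+] → (0.393516, -1.4738, 0.3024)–(0, -1.6368, 0.3024)  len=0.4259
  (v15,v16,v17) [+-+] → (0.393516, -1.4738, 0.3024)–(1.1574, -1.1574, 0.3024)  len=0.8268
  (v16,v1,v17) [--+] → (1.3204, -0.763884, 0.3024)–(1.1574, -1.1574, 0.3024)  len=0.4259
  (v17,v1,v2) [+-+] → (1.3204, -0.763884, 0.3024)–(1.6368, 0, 0.3024)  len=0.8268

Chained into 1 loop(s):
  loop 1: 16 segments, perimeter = 10.0221
Total perimeter = 10.022

loops=1 perimeter=10.022
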